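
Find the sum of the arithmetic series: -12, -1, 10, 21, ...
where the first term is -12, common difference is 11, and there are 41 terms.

Sₙ = n/2 × (first + last)
Last term = a + (n-1)d = -12 + (41-1)×11 = 428
S_41 = 41/2 × (-12 + 428)
S_41 = 41/2 × 416 = 8528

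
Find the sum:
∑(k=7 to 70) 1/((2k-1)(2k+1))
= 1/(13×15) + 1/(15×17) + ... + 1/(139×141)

Partial fractions: 1/((2k-1)(2k+1)) = (1/2)[1/(2k-1) - 1/(2k+1)]
The series telescopes:
= (1/2)[1/13 - 1/141]
= 64/1833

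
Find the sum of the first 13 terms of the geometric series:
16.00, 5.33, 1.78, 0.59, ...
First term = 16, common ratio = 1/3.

Sₙ = a(1 - rⁿ) / (1 - r)
S_13 = 16(1 - (1/3)^13) / (1 - (1/3))
S_13 = 16(1 - (1/1594323)) / (2/3)
S_13 = 12754576/531441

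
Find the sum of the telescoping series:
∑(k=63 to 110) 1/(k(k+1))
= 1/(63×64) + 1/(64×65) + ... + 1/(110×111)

Partial fractions: 1/(k(k+1)) = 1/k - 1/(k+1)
The series telescopes:
= (1/63 - 1/64) + (1/64 - 1/65) + ... + (1/110 - 1/111)
= 1/63 - 1/111
= 16/2331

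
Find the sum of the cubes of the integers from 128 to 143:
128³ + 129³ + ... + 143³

Use ∑_{k=1}^{n} k³ = [n(n+1)/2]², then subtract the first 127 terms.
∑_{k=1}^{143} k³ = [143×144/2]² = 10296² = 106007616
∑_{k=1}^{127} k³ = [127×128/2]² = 8128² = 66064384
∑_{k=128}^{143} k³ = 106007616 - 66064384 = 39943232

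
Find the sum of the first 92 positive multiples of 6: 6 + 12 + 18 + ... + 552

Factor out 6: = 6(1 + 2 + ... + 92) = 6 × n(n+1)/2
= 6 × 92×93/2
= 6 × 4278
= 25668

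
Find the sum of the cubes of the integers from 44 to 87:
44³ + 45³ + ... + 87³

Use ∑_{k=1}^{n} k³ = [n(n+1)/2]², then subtract the first 43 terms.
∑_{k=1}^{87} k³ = [87×88/2]² = 3828² = 14653584
∑_{k=1}^{43} k³ = [43×44/2]² = 946² = 894916
∑_{k=44}^{87} k³ = 14653584 - 894916 = 13758668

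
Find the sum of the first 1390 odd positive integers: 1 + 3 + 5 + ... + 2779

Sum of first n odd numbers = n²
= 1390²
= 1932100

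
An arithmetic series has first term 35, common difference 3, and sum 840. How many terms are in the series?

Using S = n/2 × [2a + (n-1)d]
840 = n/2 × [2(35) + (n-1)(3)]
840 = n/2 × [70 + 3n - 3]
1680 = n × [67 + 3n]
3n² + (67)n - 1680 = 0
Discriminant: Δ = (67)² - 4(3)(-1680) = 4489 + 20160 = 24649
√Δ = 157
n = [-(67) + √Δ] / (2·3) = (-67 + 157) / 6 = 90 / 6 = 15
(The negative root is discarded since n must be a positive integer.)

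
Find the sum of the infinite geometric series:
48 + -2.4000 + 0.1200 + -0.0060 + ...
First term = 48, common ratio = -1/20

For |r| < 1, S = a / (1 - r)
S = 48 / (1 - (-1/20))
S = 48 / (21/20)
S = 320/7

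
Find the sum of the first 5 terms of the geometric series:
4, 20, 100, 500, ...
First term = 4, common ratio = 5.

Sₙ = a(1 - rⁿ) / (1 - r)
S_5 = 4(1 - 5^5) / (1 - 5)
S_5 = 4(1 - 3125) / (-4)
S_5 = 3124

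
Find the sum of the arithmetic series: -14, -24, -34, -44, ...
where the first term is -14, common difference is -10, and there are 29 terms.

Sₙ = n/2 × (first + last)
Last term = a + (n-1)d = -14 + (29-1)×(-10) = -294
S_29 = 29/2 × (-14 + (-294))
S_29 = 29/2 × (-308) = -4466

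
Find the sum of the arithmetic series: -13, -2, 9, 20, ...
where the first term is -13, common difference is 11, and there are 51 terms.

Sₙ = n/2 × (first + last)
Last term = a + (n-1)d = -13 + (51-1)×11 = 537
S_51 = 51/2 × (-13 + 537)
S_51 = 51/2 × 524 = 13362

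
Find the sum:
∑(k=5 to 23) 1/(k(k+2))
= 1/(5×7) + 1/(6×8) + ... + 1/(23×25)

Partial fractions: 1/(k(k+2)) = (1/2)[1/k - 1/(k+2)]
Telescoping leaves the first two and last two terms:
= (1/2)[1/5 + 1/6 - 1/24 - 1/25]
= 57/400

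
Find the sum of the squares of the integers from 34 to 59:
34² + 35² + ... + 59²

Use ∑_{k=1}^{n} k² = n(n+1)(2n+1)/6, then subtract the first 33 terms.
∑_{k=1}^{59} k² = 59×60×119/6 = 70210
∑_{k=1}^{33} k² = 33×34×67/6 = 12529
∑_{k=34}^{59} k² = 70210 - 12529 = 57681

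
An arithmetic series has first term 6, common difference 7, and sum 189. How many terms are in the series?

Using S = n/2 × [2a + (n-1)d]
189 = n/2 × [2(6) + (n-1)(7)]
189 = n/2 × [12 + 7n - 7]
378 = n × [5 + 7n]
7n² + (5)n - 378 = 0
Discriminant: Δ = (5)² - 4(7)(-378) = 25 + 10584 = 10609
√Δ = 103
n = [-(5) + √Δ] / (2·7) = (-5 + 103) / 14 = 98 / 14 = 7
(The negative root is discarded since n must be a positive integer.)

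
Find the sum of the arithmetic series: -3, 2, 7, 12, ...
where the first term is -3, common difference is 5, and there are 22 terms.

Sₙ = n/2 × (first + last)
Last term = a + (n-1)d = -3 + (22-1)×5 = 102
S_22 = 22/2 × (-3 + 102)
S_22 = 22/2 × 99 = 1089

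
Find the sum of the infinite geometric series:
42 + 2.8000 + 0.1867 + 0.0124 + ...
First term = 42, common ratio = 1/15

For |r| < 1, S = a / (1 - r)
S = 42 / (1 - (1/15))
S = 42 / (14/15)
S = 45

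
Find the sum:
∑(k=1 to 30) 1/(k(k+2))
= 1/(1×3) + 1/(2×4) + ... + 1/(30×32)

Partial fractions: 1/(k(k+2)) = (1/2)[1/k - 1/(k+2)]
Telescoping leaves the first two and last two terms:
= (1/2)[1/1 + 1/2 - 1/31 - 1/32]
= 1425/1984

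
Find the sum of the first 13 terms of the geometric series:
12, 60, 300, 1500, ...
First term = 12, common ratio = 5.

Sₙ = a(1 - rⁿ) / (1 - r)
S_13 = 12(1 - 5^13) / (1 - 5)
S_13 = 12(1 - 1220703125) / (-4)
S_13 = 3662109372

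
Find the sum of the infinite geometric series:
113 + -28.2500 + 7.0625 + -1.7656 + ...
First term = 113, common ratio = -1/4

For |r| < 1, S = a / (1 - r)
S = 113 / (1 - (-1/4))
S = 113 / (5/4)
S = 452/5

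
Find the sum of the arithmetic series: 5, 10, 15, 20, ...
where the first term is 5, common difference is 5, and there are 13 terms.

Sₙ = n/2 × (first + last)
Last term = a + (n-1)d = 5 + (13-1)×5 = 65
S_13 = 13/2 × (5 + 65)
S_13 = 13/2 × 70 = 455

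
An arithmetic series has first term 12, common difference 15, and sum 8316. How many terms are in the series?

Using S = n/2 × [2a + (n-1)d]
8316 = n/2 × [2(12) + (n-1)(15)]
8316 = n/2 × [24 + 15n - 15]
16632 = n × [9 + 15n]
15n² + (9)n - 16632 = 0
Discriminant: Δ = (9)² - 4(15)(-16632) = 81 + 997920 = 998001
√Δ = 999
n = [-(9) + √Δ] / (2·15) = (-9 + 999) / 30 = 990 / 30 = 33
(The negative root is discarded since n must be a positive integer.)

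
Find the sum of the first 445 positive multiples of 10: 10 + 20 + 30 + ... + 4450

Factor out 10: = 10(1 + 2 + ... + 445) = 10 × n(n+1)/2
= 10 × 445×446/2
= 10 × 99235
= 992350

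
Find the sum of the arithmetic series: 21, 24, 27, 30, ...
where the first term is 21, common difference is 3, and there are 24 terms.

Sₙ = n/2 × (first + last)
Last term = a + (n-1)d = 21 + (24-1)×3 = 90
S_24 = 24/2 × (21 + 90)
S_24 = 24/2 × 111 = 1332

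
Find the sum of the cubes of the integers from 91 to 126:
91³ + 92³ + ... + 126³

Use ∑_{k=1}^{n} k³ = [n(n+1)/2]², then subtract the first 90 terms.
∑_{k=1}^{126} k³ = [126×127/2]² = 8001² = 64016001
∑_{k=1}^{90} k³ = [90×91/2]² = 4095² = 16769025
∑_{k=91}^{126} k³ = 64016001 - 16769025 = 47246976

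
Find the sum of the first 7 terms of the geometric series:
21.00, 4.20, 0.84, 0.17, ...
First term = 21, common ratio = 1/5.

Sₙ = a(1 - rⁿ) / (1 - r)
S_7 = 21(1 - (1/5)^7) / (1 - (1/5))
S_7 = 21(1 - (1/78125)) / (4/5)
S_7 = 410151/15625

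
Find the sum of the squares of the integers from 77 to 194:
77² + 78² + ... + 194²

Use ∑_{k=1}^{n} k² = n(n+1)(2n+1)/6, then subtract the first 76 terms.
∑_{k=1}^{194} k² = 194×195×389/6 = 2452645
∑_{k=1}^{76} k² = 76×77×153/6 = 149226
∑_{k=77}^{194} k² = 2452645 - 149226 = 2303419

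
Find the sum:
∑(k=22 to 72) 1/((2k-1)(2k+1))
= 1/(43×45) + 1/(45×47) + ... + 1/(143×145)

Partial fractions: 1/((2k-1)(2k+1)) = (1/2)[1/(2k-1) - 1/(2k+1)]
The series telescopes:
= (1/2)[1/43 - 1/145]
= 51/6235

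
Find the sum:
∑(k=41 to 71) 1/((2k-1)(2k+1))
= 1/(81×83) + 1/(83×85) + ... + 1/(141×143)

Partial fractions: 1/((2k-1)(2k+1)) = (1/2)[1/(2k-1) - 1/(2k+1)]
The series telescopes:
= (1/2)[1/81 - 1/143]
= 31/11583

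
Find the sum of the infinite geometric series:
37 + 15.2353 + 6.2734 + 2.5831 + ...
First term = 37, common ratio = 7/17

For |r| < 1, S = a / (1 - r)
S = 37 / (1 - (7/17))
S = 37 / (10/17)
S = 629/10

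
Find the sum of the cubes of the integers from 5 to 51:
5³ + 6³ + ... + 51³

Use ∑_{k=1}^{n} k³ = [n(n+1)/2]², then subtract the first 4 terms.
∑_{k=1}^{51} k³ = [51×52/2]² = 1326² = 1758276
∑_{k=1}^{4} k³ = [4×5/2]² = 10² = 100
∑_{k=5}^{51} k³ = 1758276 - 100 = 1758176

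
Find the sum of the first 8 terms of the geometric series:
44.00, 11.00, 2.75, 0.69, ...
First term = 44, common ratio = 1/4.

Sₙ = a(1 - rⁿ) / (1 - r)
S_8 = 44(1 - (1/4)^8) / (1 - (1/4))
S_8 = 44(1 - (1/65536)) / (3/4)
S_8 = 240295/4096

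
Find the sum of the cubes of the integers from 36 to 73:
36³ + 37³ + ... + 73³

Use ∑_{k=1}^{n} k³ = [n(n+1)/2]², then subtract the first 35 terms.
∑_{k=1}^{73} k³ = [73×74/2]² = 2701² = 7295401
∑_{k=1}^{35} k³ = [35×36/2]² = 630² = 396900
∑_{k=36}^{73} k³ = 7295401 - 396900 = 6898501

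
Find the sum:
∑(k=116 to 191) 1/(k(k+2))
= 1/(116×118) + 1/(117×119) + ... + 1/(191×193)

Partial fractions: 1/(k(k+2)) = (1/2)[1/k - 1/(k+2)]
Telescoping leaves the first two and last two terms:
= (1/2)[1/116 + 1/117 - 1/192 - 1/193]
= 284069/83820672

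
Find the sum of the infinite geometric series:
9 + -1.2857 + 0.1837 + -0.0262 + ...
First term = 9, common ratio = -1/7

For |r| < 1, S = a / (1 - r)
S = 9 / (1 - (-1/7))
S = 9 / (8/7)
S = 63/8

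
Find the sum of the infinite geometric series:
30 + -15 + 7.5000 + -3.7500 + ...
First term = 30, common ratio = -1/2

For |r| < 1, S = a / (1 - r)
S = 30 / (1 - (-1/2))
S = 30 / (3/2)
S = 20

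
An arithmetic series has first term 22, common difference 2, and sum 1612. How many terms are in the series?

Using S = n/2 × [2a + (n-1)d]
1612 = n/2 × [2(22) + (n-1)(2)]
1612 = n/2 × [44 + 2n - 2]
3224 = n × [42 + 2n]
2n² + (42)n - 3224 = 0
Discriminant: Δ = (42)² - 4(2)(-3224) = 1764 + 25792 = 27556
√Δ = 166
n = [-(42) + √Δ] / (2·2) = (-42 + 166) / 4 = 124 / 4 = 31
(The negative root is discarded since n must be a positive integer.)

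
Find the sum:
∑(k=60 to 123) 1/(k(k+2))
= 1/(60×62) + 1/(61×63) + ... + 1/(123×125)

Partial fractions: 1/(k(k+2)) = (1/2)[1/k - 1/(k+2)]
Telescoping leaves the first two and last two terms:
= (1/2)[1/60 + 1/61 - 1/124 - 1/125]
= 6026/709125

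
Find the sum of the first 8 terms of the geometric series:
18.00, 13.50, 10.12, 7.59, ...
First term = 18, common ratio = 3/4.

Sₙ = a(1 - rⁿ) / (1 - r)
S_8 = 18(1 - (3/4)^8) / (1 - (3/4))
S_8 = 18(1 - (6561/65536)) / (1/4)
S_8 = 530775/8192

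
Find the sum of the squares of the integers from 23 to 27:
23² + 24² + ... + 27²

Use ∑_{k=1}^{n} k² = n(n+1)(2n+1)/6, then subtract the first 22 terms.
∑_{k=1}^{27} k² = 27×28×55/6 = 6930
∑_{k=1}^{22} k² = 22×23×45/6 = 3795
∑_{k=23}^{27} k² = 6930 - 3795 = 3135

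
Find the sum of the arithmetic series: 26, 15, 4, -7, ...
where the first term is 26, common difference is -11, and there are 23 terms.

Sₙ = n/2 × (first + last)
Last term = a + (n-1)d = 26 + (23-1)×(-11) = -216
S_23 = 23/2 × (26 + (-216))
S_23 = 23/2 × (-190) = -2185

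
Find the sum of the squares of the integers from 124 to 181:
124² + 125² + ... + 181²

Use ∑_{k=1}^{n} k² = n(n+1)(2n+1)/6, then subtract the first 123 terms.
∑_{k=1}^{181} k² = 181×182×363/6 = 1992991
∑_{k=1}^{123} k² = 123×124×247/6 = 627874
∑_{k=124}^{181} k² = 1992991 - 627874 = 1365117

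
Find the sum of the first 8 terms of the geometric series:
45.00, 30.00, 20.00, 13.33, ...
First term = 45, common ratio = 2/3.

Sₙ = a(1 - rⁿ) / (1 - r)
S_8 = 45(1 - (2/3)^8) / (1 - (2/3))
S_8 = 45(1 - (256/6561)) / (1/3)
S_8 = 31525/243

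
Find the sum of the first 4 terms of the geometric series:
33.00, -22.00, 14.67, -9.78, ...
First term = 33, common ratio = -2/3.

Sₙ = a(1 - rⁿ) / (1 - r)
S_4 = 33(1 - (-2/3)^4) / (1 - (-2/3))
S_4 = 33(1 - (16/81)) / (5/3)
S_4 = 143/9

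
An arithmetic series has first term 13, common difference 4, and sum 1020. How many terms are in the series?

Using S = n/2 × [2a + (n-1)d]
1020 = n/2 × [2(13) + (n-1)(4)]
1020 = n/2 × [26 + 4n - 4]
2040 = n × [22 + 4n]
4n² + (22)n - 2040 = 0
Discriminant: Δ = (22)² - 4(4)(-2040) = 484 + 32640 = 33124
√Δ = 182
n = [-(22) + √Δ] / (2·4) = (-22 + 182) / 8 = 160 / 8 = 20
(The negative root is discarded since n must be a positive integer.)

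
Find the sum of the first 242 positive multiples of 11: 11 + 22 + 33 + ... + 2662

Factor out 11: = 11(1 + 2 + ... + 242) = 11 × n(n+1)/2
= 11 × 242×243/2
= 11 × 29403
= 323433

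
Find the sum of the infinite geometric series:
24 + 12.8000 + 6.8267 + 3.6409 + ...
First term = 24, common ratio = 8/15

For |r| < 1, S = a / (1 - r)
S = 24 / (1 - (8/15))
S = 24 / (7/15)
S = 360/7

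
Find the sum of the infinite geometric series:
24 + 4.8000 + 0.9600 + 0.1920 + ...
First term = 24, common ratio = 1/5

For |r| < 1, S = a / (1 - r)
S = 24 / (1 - (1/5))
S = 24 / (4/5)
S = 30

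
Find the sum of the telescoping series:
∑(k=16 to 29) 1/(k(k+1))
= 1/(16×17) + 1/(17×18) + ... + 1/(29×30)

Partial fractions: 1/(k(k+1)) = 1/k - 1/(k+1)
The series telescopes:
= (1/16 - 1/17) + (1/17 - 1/18) + ... + (1/29 - 1/30)
= 1/16 - 1/30
= 7/240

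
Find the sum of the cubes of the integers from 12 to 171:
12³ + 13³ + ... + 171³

Use ∑_{k=1}^{n} k³ = [n(n+1)/2]², then subtract the first 11 terms.
∑_{k=1}^{171} k³ = [171×172/2]² = 14706² = 216266436
∑_{k=1}^{11} k³ = [11×12/2]² = 66² = 4356
∑_{k=12}^{171} k³ = 216266436 - 4356 = 216262080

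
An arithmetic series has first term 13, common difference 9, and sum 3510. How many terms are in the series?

Using S = n/2 × [2a + (n-1)d]
3510 = n/2 × [2(13) + (n-1)(9)]
3510 = n/2 × [26 + 9n - 9]
7020 = n × [17 + 9n]
9n² + (17)n - 7020 = 0
Discriminant: Δ = (17)² - 4(9)(-7020) = 289 + 252720 = 253009
√Δ = 503
n = [-(17) + √Δ] / (2·9) = (-17 + 503) / 18 = 486 / 18 = 27
(The negative root is discarded since n must be a positive integer.)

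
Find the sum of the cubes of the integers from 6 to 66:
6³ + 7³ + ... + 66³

Use ∑_{k=1}^{n} k³ = [n(n+1)/2]², then subtract the first 5 terms.
∑_{k=1}^{66} k³ = [66×67/2]² = 2211² = 4888521
∑_{k=1}^{5} k³ = [5×6/2]² = 15² = 225
∑_{k=6}^{66} k³ = 4888521 - 225 = 4888296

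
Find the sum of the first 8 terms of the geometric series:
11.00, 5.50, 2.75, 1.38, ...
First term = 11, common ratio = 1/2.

Sₙ = a(1 - rⁿ) / (1 - r)
S_8 = 11(1 - (1/2)^8) / (1 - (1/2))
S_8 = 11(1 - (1/256)) / (1/2)
S_8 = 2805/128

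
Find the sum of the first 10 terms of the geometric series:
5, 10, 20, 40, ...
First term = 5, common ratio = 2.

Sₙ = a(1 - rⁿ) / (1 - r)
S_10 = 5(1 - 2^10) / (1 - 2)
S_10 = 5(1 - 1024) / (-1)
S_10 = 5115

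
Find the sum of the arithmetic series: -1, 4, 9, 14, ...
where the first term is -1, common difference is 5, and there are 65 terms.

Sₙ = n/2 × (first + last)
Last term = a + (n-1)d = -1 + (65-1)×5 = 319
S_65 = 65/2 × (-1 + 319)
S_65 = 65/2 × 318 = 10335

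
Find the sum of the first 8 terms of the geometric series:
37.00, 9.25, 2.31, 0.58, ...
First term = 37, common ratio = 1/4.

Sₙ = a(1 - rⁿ) / (1 - r)
S_8 = 37(1 - (1/4)^8) / (1 - (1/4))
S_8 = 37(1 - (1/65536)) / (3/4)
S_8 = 808265/16384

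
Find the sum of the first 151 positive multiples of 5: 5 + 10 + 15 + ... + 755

Factor out 5: = 5(1 + 2 + ... + 151) = 5 × n(n+1)/2
= 5 × 151×152/2
= 5 × 11476
= 57380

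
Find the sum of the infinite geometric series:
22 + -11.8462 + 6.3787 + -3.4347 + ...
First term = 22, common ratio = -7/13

For |r| < 1, S = a / (1 - r)
S = 22 / (1 - (-7/13))
S = 22 / (20/13)
S = 143/10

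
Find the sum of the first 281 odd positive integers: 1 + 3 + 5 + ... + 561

Sum of first n odd numbers = n²
= 281²
= 78961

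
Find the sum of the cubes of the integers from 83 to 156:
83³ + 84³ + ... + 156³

Use ∑_{k=1}^{n} k³ = [n(n+1)/2]², then subtract the first 82 terms.
∑_{k=1}^{156} k³ = [156×157/2]² = 12246² = 149964516
∑_{k=1}^{82} k³ = [82×83/2]² = 3403² = 11580409
∑_{k=83}^{156} k³ = 149964516 - 11580409 = 138384107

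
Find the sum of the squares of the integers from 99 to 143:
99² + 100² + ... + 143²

Use ∑_{k=1}^{n} k² = n(n+1)(2n+1)/6, then subtract the first 98 terms.
∑_{k=1}^{143} k² = 143×144×287/6 = 984984
∑_{k=1}^{98} k² = 98×99×197/6 = 318549
∑_{k=99}^{143} k² = 984984 - 318549 = 666435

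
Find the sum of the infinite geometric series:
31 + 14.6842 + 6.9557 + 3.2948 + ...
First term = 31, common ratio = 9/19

For |r| < 1, S = a / (1 - r)
S = 31 / (1 - (9/19))
S = 31 / (10/19)
S = 589/10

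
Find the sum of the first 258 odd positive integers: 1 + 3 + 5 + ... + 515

Sum of first n odd numbers = n²
= 258²
= 66564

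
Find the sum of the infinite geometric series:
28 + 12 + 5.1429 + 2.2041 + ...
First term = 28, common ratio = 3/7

For |r| < 1, S = a / (1 - r)
S = 28 / (1 - (3/7))
S = 28 / (4/7)
S = 49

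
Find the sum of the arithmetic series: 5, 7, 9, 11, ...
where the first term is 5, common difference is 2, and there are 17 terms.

Sₙ = n/2 × (first + last)
Last term = a + (n-1)d = 5 + (17-1)×2 = 37
S_17 = 17/2 × (5 + 37)
S_17 = 17/2 × 42 = 357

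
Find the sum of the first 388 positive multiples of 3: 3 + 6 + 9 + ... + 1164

Factor out 3: = 3(1 + 2 + ... + 388) = 3 × n(n+1)/2
= 3 × 388×389/2
= 3 × 75466
= 226398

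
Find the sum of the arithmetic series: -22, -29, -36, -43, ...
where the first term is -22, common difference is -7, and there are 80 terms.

Sₙ = n/2 × (first + last)
Last term = a + (n-1)d = -22 + (80-1)×(-7) = -575
S_80 = 80/2 × (-22 + (-575))
S_80 = 80/2 × (-597) = -23880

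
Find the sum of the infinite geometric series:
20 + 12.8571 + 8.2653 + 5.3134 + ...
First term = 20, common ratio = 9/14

For |r| < 1, S = a / (1 - r)
S = 20 / (1 - (9/14))
S = 20 / (5/14)
S = 56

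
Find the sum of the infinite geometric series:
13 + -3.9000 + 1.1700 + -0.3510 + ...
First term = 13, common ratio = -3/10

For |r| < 1, S = a / (1 - r)
S = 13 / (1 - (-3/10))
S = 13 / (13/10)
S = 10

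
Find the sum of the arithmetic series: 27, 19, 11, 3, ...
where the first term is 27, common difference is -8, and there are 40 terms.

Sₙ = n/2 × (first + last)
Last term = a + (n-1)d = 27 + (40-1)×(-8) = -285
S_40 = 40/2 × (27 + (-285))
S_40 = 40/2 × (-258) = -5160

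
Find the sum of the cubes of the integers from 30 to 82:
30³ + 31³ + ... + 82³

Use ∑_{k=1}^{n} k³ = [n(n+1)/2]², then subtract the first 29 terms.
∑_{k=1}^{82} k³ = [82×83/2]² = 3403² = 11580409
∑_{k=1}^{29} k³ = [29×30/2]² = 435² = 189225
∑_{k=30}^{82} k³ = 11580409 - 189225 = 11391184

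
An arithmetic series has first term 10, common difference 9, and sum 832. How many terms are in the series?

Using S = n/2 × [2a + (n-1)d]
832 = n/2 × [2(10) + (n-1)(9)]
832 = n/2 × [20 + 9n - 9]
1664 = n × [11 + 9n]
9n² + (11)n - 1664 = 0
Discriminant: Δ = (11)² - 4(9)(-1664) = 121 + 59904 = 60025
√Δ = 245
n = [-(11) + √Δ] / (2·9) = (-11 + 245) / 18 = 234 / 18 = 13
(The negative root is discarded since n must be a positive integer.)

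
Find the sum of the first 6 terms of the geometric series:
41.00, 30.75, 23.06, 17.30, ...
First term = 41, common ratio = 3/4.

Sₙ = a(1 - rⁿ) / (1 - r)
S_6 = 41(1 - (3/4)^6) / (1 - (3/4))
S_6 = 41(1 - (729/4096)) / (1/4)
S_6 = 138047/1024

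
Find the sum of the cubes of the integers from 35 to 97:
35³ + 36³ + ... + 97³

Use ∑_{k=1}^{n} k³ = [n(n+1)/2]², then subtract the first 34 terms.
∑_{k=1}^{97} k³ = [97×98/2]² = 4753² = 22591009
∑_{k=1}^{34} k³ = [34×35/2]² = 595² = 354025
∑_{k=35}^{97} k³ = 22591009 - 354025 = 22236984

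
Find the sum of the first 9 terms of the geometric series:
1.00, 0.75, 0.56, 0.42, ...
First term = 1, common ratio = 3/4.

Sₙ = a(1 - rⁿ) / (1 - r)
S_9 = 1(1 - (3/4)^9) / (1 - (3/4))
S_9 = 1(1 - (19683/262144)) / (1/4)
S_9 = 242461/65536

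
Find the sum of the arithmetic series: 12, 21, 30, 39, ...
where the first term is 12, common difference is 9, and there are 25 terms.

Sₙ = n/2 × (first + last)
Last term = a + (n-1)d = 12 + (25-1)×9 = 228
S_25 = 25/2 × (12 + 228)
S_25 = 25/2 × 240 = 3000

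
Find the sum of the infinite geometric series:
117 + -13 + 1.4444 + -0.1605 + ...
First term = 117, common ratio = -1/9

For |r| < 1, S = a / (1 - r)
S = 117 / (1 - (-1/9))
S = 117 / (10/9)
S = 1053/10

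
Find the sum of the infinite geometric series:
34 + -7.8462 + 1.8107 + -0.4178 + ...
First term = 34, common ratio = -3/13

For |r| < 1, S = a / (1 - r)
S = 34 / (1 - (-3/13))
S = 34 / (16/13)
S = 221/8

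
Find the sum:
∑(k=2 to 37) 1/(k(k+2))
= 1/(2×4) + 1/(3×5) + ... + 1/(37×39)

Partial fractions: 1/(k(k+2)) = (1/2)[1/k - 1/(k+2)]
Telescoping leaves the first two and last two terms:
= (1/2)[1/2 + 1/3 - 1/38 - 1/39]
= 193/494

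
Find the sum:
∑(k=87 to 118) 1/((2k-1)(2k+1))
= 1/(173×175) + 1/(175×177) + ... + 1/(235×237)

Partial fractions: 1/((2k-1)(2k+1)) = (1/2)[1/(2k-1) - 1/(2k+1)]
The series telescopes:
= (1/2)[1/173 - 1/237]
= 32/41001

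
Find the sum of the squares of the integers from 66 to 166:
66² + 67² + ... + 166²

Use ∑_{k=1}^{n} k² = n(n+1)(2n+1)/6, then subtract the first 65 terms.
∑_{k=1}^{166} k² = 166×167×333/6 = 1538571
∑_{k=1}^{65} k² = 65×66×131/6 = 93665
∑_{k=66}^{166} k² = 1538571 - 93665 = 1444906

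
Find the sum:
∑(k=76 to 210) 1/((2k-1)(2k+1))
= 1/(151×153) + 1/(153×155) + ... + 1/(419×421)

Partial fractions: 1/((2k-1)(2k+1)) = (1/2)[1/(2k-1) - 1/(2k+1)]
The series telescopes:
= (1/2)[1/151 - 1/421]
= 135/63571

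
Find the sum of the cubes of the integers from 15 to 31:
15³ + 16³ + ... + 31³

Use ∑_{k=1}^{n} k³ = [n(n+1)/2]², then subtract the first 14 terms.
∑_{k=1}^{31} k³ = [31×32/2]² = 496² = 246016
∑_{k=1}^{14} k³ = [14×15/2]² = 105² = 11025
∑_{k=15}^{31} k³ = 246016 - 11025 = 234991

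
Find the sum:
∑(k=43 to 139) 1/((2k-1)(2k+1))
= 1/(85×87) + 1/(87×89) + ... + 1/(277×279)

Partial fractions: 1/((2k-1)(2k+1)) = (1/2)[1/(2k-1) - 1/(2k+1)]
The series telescopes:
= (1/2)[1/85 - 1/279]
= 97/23715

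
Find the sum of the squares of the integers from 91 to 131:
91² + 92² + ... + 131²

Use ∑_{k=1}^{n} k² = n(n+1)(2n+1)/6, then subtract the first 90 terms.
∑_{k=1}^{131} k² = 131×132×263/6 = 757966
∑_{k=1}^{90} k² = 90×91×181/6 = 247065
∑_{k=91}^{131} k² = 757966 - 247065 = 510901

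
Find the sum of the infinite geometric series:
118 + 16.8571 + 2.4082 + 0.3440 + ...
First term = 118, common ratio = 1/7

For |r| < 1, S = a / (1 - r)
S = 118 / (1 - (1/7))
S = 118 / (6/7)
S = 413/3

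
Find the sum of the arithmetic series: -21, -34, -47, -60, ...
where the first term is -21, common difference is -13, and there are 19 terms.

Sₙ = n/2 × (first + last)
Last term = a + (n-1)d = -21 + (19-1)×(-13) = -255
S_19 = 19/2 × (-21 + (-255))
S_19 = 19/2 × (-276) = -2622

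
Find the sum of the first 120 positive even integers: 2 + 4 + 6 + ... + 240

Sum of first n even numbers = n(n+1)
= 120×121
= 14520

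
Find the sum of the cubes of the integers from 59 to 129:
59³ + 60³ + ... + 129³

Use ∑_{k=1}^{n} k³ = [n(n+1)/2]², then subtract the first 58 terms.
∑_{k=1}^{129} k³ = [129×130/2]² = 8385² = 70308225
∑_{k=1}^{58} k³ = [58×59/2]² = 1711² = 2927521
∑_{k=59}^{129} k³ = 70308225 - 2927521 = 67380704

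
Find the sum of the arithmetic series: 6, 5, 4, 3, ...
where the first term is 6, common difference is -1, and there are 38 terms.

Sₙ = n/2 × (first + last)
Last term = a + (n-1)d = 6 + (38-1)×(-1) = -31
S_38 = 38/2 × (6 + (-31))
S_38 = 38/2 × (-25) = -475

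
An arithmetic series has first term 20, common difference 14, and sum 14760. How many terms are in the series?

Using S = n/2 × [2a + (n-1)d]
14760 = n/2 × [2(20) + (n-1)(14)]
14760 = n/2 × [40 + 14n - 14]
29520 = n × [26 + 14n]
14n² + (26)n - 29520 = 0
Discriminant: Δ = (26)² - 4(14)(-29520) = 676 + 1653120 = 1653796
√Δ = 1286
n = [-(26) + √Δ] / (2·14) = (-26 + 1286) / 28 = 1260 / 28 = 45
(The negative root is discarded since n must be a positive integer.)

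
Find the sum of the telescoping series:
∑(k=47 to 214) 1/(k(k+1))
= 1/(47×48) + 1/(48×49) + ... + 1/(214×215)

Partial fractions: 1/(k(k+1)) = 1/k - 1/(k+1)
The series telescopes:
= (1/47 - 1/48) + (1/48 - 1/49) + ... + (1/214 - 1/215)
= 1/47 - 1/215
= 168/10105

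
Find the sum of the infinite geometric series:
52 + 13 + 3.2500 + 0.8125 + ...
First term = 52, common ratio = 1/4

For |r| < 1, S = a / (1 - r)
S = 52 / (1 - (1/4))
S = 52 / (3/4)
S = 208/3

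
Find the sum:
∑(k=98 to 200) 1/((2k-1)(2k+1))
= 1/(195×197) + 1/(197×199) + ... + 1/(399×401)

Partial fractions: 1/((2k-1)(2k+1)) = (1/2)[1/(2k-1) - 1/(2k+1)]
The series telescopes:
= (1/2)[1/195 - 1/401]
= 103/78195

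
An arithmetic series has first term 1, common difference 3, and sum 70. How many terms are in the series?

Using S = n/2 × [2a + (n-1)d]
70 = n/2 × [2(1) + (n-1)(3)]
70 = n/2 × [2 + 3n - 3]
140 = n × [-1 + 3n]
3n² + (-1)n - 140 = 0
Discriminant: Δ = (-1)² - 4(3)(-140) = 1 + 1680 = 1681
√Δ = 41
n = [-(-1) + √Δ] / (2·3) = (1 + 41) / 6 = 42 / 6 = 7
(The negative root is discarded since n must be a positive integer.)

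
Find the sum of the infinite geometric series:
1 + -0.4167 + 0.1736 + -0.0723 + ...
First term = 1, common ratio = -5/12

For |r| < 1, S = a / (1 - r)
S = 1 / (1 - (-5/12))
S = 1 / (17/12)
S = 12/17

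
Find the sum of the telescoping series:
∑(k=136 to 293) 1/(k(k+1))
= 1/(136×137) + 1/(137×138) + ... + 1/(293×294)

Partial fractions: 1/(k(k+1)) = 1/k - 1/(k+1)
The series telescopes:
= (1/136 - 1/137) + (1/137 - 1/138) + ... + (1/293 - 1/294)
= 1/136 - 1/294
= 79/19992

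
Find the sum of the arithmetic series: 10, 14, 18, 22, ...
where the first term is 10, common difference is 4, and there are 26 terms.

Sₙ = n/2 × (first + last)
Last term = a + (n-1)d = 10 + (26-1)×4 = 110
S_26 = 26/2 × (10 + 110)
S_26 = 26/2 × 120 = 1560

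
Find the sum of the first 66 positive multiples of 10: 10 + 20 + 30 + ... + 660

Factor out 10: = 10(1 + 2 + ... + 66) = 10 × n(n+1)/2
= 10 × 66×67/2
= 10 × 2211
= 22110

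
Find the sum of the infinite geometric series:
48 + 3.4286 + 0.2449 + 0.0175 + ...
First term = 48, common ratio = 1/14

For |r| < 1, S = a / (1 - r)
S = 48 / (1 - (1/14))
S = 48 / (13/14)
S = 672/13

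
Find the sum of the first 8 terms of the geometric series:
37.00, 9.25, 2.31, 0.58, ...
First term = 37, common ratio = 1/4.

Sₙ = a(1 - rⁿ) / (1 - r)
S_8 = 37(1 - (1/4)^8) / (1 - (1/4))
S_8 = 37(1 - (1/65536)) / (3/4)
S_8 = 808265/16384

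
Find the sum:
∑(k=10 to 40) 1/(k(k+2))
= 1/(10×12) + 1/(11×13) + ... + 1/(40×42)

Partial fractions: 1/(k(k+2)) = (1/2)[1/k - 1/(k+2)]
Telescoping leaves the first two and last two terms:
= (1/2)[1/10 + 1/11 - 1/41 - 1/42]
= 3379/47355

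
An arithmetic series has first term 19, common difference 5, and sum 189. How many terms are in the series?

Using S = n/2 × [2a + (n-1)d]
189 = n/2 × [2(19) + (n-1)(5)]
189 = n/2 × [38 + 5n - 5]
378 = n × [33 + 5n]
5n² + (33)n - 378 = 0
Discriminant: Δ = (33)² - 4(5)(-378) = 1089 + 7560 = 8649
√Δ = 93
n = [-(33) + √Δ] / (2·5) = (-33 + 93) / 10 = 60 / 10 = 6
(The negative root is discarded since n must be a positive integer.)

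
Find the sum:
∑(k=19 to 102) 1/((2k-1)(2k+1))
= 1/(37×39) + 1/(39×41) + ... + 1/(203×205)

Partial fractions: 1/((2k-1)(2k+1)) = (1/2)[1/(2k-1) - 1/(2k+1)]
The series telescopes:
= (1/2)[1/37 - 1/205]
= 84/7585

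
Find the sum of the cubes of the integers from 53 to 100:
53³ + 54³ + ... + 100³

Use ∑_{k=1}^{n} k³ = [n(n+1)/2]², then subtract the first 52 terms.
∑_{k=1}^{100} k³ = [100×101/2]² = 5050² = 25502500
∑_{k=1}^{52} k³ = [52×53/2]² = 1378² = 1898884
∑_{k=53}^{100} k³ = 25502500 - 1898884 = 23603616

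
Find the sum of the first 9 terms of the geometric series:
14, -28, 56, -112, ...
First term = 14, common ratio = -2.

Sₙ = a(1 - rⁿ) / (1 - r)
S_9 = 14(1 - (-2)^9) / (1 - (-2))
S_9 = 14(1 - (-512)) / (3)
S_9 = 2394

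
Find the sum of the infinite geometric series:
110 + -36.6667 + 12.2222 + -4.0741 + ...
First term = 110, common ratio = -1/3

For |r| < 1, S = a / (1 - r)
S = 110 / (1 - (-1/3))
S = 110 / (4/3)
S = 165/2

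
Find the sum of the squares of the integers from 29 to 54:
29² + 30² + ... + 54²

Use ∑_{k=1}^{n} k² = n(n+1)(2n+1)/6, then subtract the first 28 terms.
∑_{k=1}^{54} k² = 54×55×109/6 = 53955
∑_{k=1}^{28} k² = 28×29×57/6 = 7714
∑_{k=29}^{54} k² = 53955 - 7714 = 46241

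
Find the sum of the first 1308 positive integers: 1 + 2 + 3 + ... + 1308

Formula: ∑k = n(n+1)/2
= 1308×1309/2
= 1712172/2
= 856086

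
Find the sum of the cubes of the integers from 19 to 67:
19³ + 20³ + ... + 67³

Use ∑_{k=1}^{n} k³ = [n(n+1)/2]², then subtract the first 18 terms.
∑_{k=1}^{67} k³ = [67×68/2]² = 2278² = 5189284
∑_{k=1}^{18} k³ = [18×19/2]² = 171² = 29241
∑_{k=19}^{67} k³ = 5189284 - 29241 = 5160043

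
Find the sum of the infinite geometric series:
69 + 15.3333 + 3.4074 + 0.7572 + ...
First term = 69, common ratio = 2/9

For |r| < 1, S = a / (1 - r)
S = 69 / (1 - (2/9))
S = 69 / (7/9)
S = 621/7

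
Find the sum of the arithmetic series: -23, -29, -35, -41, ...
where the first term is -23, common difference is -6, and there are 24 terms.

Sₙ = n/2 × (first + last)
Last term = a + (n-1)d = -23 + (24-1)×(-6) = -161
S_24 = 24/2 × (-23 + (-161))
S_24 = 24/2 × (-184) = -2208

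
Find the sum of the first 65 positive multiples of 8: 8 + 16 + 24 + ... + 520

Factor out 8: = 8(1 + 2 + ... + 65) = 8 × n(n+1)/2
= 8 × 65×66/2
= 8 × 2145
= 17160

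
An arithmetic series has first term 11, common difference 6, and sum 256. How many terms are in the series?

Using S = n/2 × [2a + (n-1)d]
256 = n/2 × [2(11) + (n-1)(6)]
256 = n/2 × [22 + 6n - 6]
512 = n × [16 + 6n]
6n² + (16)n - 512 = 0
Discriminant: Δ = (16)² - 4(6)(-512) = 256 + 12288 = 12544
√Δ = 112
n = [-(16) + √Δ] / (2·6) = (-16 + 112) / 12 = 96 / 12 = 8
(The negative root is discarded since n must be a positive integer.)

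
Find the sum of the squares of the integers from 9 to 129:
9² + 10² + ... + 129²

Use ∑_{k=1}^{n} k² = n(n+1)(2n+1)/6, then subtract the first 8 terms.
∑_{k=1}^{129} k² = 129×130×259/6 = 723905
∑_{k=1}^{8} k² = 8×9×17/6 = 204
∑_{k=9}^{129} k² = 723905 - 204 = 723701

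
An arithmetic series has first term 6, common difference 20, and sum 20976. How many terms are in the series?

Using S = n/2 × [2a + (n-1)d]
20976 = n/2 × [2(6) + (n-1)(20)]
20976 = n/2 × [12 + 20n - 20]
41952 = n × [-8 + 20n]
20n² + (-8)n - 41952 = 0
Discriminant: Δ = (-8)² - 4(20)(-41952) = 64 + 3356160 = 3356224
√Δ = 1832
n = [-(-8) + √Δ] / (2·20) = (8 + 1832) / 40 = 1840 / 40 = 46
(The negative root is discarded since n must be a positive integer.)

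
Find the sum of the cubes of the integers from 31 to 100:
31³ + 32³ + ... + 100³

Use ∑_{k=1}^{n} k³ = [n(n+1)/2]², then subtract the first 30 terms.
∑_{k=1}^{100} k³ = [100×101/2]² = 5050² = 25502500
∑_{k=1}^{30} k³ = [30×31/2]² = 465² = 216225
∑_{k=31}^{100} k³ = 25502500 - 216225 = 25286275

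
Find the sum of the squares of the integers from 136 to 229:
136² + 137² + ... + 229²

Use ∑_{k=1}^{n} k² = n(n+1)(2n+1)/6, then subtract the first 135 terms.
∑_{k=1}^{229} k² = 229×230×459/6 = 4029255
∑_{k=1}^{135} k² = 135×136×271/6 = 829260
∑_{k=136}^{229} k² = 4029255 - 829260 = 3199995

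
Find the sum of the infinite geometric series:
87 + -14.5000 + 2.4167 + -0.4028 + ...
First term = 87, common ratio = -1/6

For |r| < 1, S = a / (1 - r)
S = 87 / (1 - (-1/6))
S = 87 / (7/6)
S = 522/7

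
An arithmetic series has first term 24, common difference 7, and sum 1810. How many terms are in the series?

Using S = n/2 × [2a + (n-1)d]
1810 = n/2 × [2(24) + (n-1)(7)]
1810 = n/2 × [48 + 7n - 7]
3620 = n × [41 + 7n]
7n² + (41)n - 3620 = 0
Discriminant: Δ = (41)² - 4(7)(-3620) = 1681 + 101360 = 103041
√Δ = 321
n = [-(41) + √Δ] / (2·7) = (-41 + 321) / 14 = 280 / 14 = 20
(The negative root is discarded since n must be a positive integer.)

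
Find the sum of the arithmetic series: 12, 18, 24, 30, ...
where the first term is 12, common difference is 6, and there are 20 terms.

Sₙ = n/2 × (first + last)
Last term = a + (n-1)d = 12 + (20-1)×6 = 126
S_20 = 20/2 × (12 + 126)
S_20 = 20/2 × 138 = 1380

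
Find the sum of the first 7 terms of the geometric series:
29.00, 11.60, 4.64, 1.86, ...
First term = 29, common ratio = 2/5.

Sₙ = a(1 - rⁿ) / (1 - r)
S_7 = 29(1 - (2/5)^7) / (1 - (2/5))
S_7 = 29(1 - (128/78125)) / (3/5)
S_7 = 753971/15625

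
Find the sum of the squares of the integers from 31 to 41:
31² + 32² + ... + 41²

Use ∑_{k=1}^{n} k² = n(n+1)(2n+1)/6, then subtract the first 30 terms.
∑_{k=1}^{41} k² = 41×42×83/6 = 23821
∑_{k=1}^{30} k² = 30×31×61/6 = 9455
∑_{k=31}^{41} k² = 23821 - 9455 = 14366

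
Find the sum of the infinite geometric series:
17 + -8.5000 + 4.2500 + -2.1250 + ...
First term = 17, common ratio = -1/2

For |r| < 1, S = a / (1 - r)
S = 17 / (1 - (-1/2))
S = 17 / (3/2)
S = 34/3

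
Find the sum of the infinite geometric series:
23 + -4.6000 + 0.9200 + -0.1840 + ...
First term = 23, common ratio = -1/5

For |r| < 1, S = a / (1 - r)
S = 23 / (1 - (-1/5))
S = 23 / (6/5)
S = 115/6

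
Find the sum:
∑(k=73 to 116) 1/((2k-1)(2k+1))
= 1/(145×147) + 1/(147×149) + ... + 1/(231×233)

Partial fractions: 1/((2k-1)(2k+1)) = (1/2)[1/(2k-1) - 1/(2k+1)]
The series telescopes:
= (1/2)[1/145 - 1/233]
= 44/33785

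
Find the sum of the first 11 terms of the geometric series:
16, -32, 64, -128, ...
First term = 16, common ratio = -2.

Sₙ = a(1 - rⁿ) / (1 - r)
S_11 = 16(1 - (-2)^11) / (1 - (-2))
S_11 = 16(1 - (-2048)) / (3)
S_11 = 10928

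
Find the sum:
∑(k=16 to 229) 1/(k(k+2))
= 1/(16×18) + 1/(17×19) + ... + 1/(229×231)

Partial fractions: 1/(k(k+2)) = (1/2)[1/k - 1/(k+2)]
Telescoping leaves the first two and last two terms:
= (1/2)[1/16 + 1/17 - 1/230 - 1/231]
= 813949/14451360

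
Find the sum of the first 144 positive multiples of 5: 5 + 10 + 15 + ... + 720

Factor out 5: = 5(1 + 2 + ... + 144) = 5 × n(n+1)/2
= 5 × 144×145/2
= 5 × 10440
= 52200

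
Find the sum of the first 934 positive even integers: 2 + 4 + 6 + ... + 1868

Sum of first n even numbers = n(n+1)
= 934×935
= 873290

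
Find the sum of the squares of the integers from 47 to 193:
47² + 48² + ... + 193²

Use ∑_{k=1}^{n} k² = n(n+1)(2n+1)/6, then subtract the first 46 terms.
∑_{k=1}^{193} k² = 193×194×387/6 = 2415009
∑_{k=1}^{46} k² = 46×47×93/6 = 33511
∑_{k=47}^{193} k² = 2415009 - 33511 = 2381498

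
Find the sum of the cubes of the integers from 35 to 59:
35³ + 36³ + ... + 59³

Use ∑_{k=1}^{n} k³ = [n(n+1)/2]², then subtract the first 34 terms.
∑_{k=1}^{59} k³ = [59×60/2]² = 1770² = 3132900
∑_{k=1}^{34} k³ = [34×35/2]² = 595² = 354025
∑_{k=35}^{59} k³ = 3132900 - 354025 = 2778875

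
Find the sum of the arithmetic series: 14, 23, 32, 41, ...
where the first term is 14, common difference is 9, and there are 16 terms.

Sₙ = n/2 × (first + last)
Last term = a + (n-1)d = 14 + (16-1)×9 = 149
S_16 = 16/2 × (14 + 149)
S_16 = 16/2 × 163 = 1304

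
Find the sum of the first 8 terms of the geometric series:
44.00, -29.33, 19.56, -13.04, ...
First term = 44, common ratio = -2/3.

Sₙ = a(1 - rⁿ) / (1 - r)
S_8 = 44(1 - (-2/3)^8) / (1 - (-2/3))
S_8 = 44(1 - (256/6561)) / (5/3)
S_8 = 55484/2187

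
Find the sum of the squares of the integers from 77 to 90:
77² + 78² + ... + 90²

Use ∑_{k=1}^{n} k² = n(n+1)(2n+1)/6, then subtract the first 76 terms.
∑_{k=1}^{90} k² = 90×91×181/6 = 247065
∑_{k=1}^{76} k² = 76×77×153/6 = 149226
∑_{k=77}^{90} k² = 247065 - 149226 = 97839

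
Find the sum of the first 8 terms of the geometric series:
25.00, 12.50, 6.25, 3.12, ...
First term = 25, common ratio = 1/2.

Sₙ = a(1 - rⁿ) / (1 - r)
S_8 = 25(1 - (1/2)^8) / (1 - (1/2))
S_8 = 25(1 - (1/256)) / (1/2)
S_8 = 6375/128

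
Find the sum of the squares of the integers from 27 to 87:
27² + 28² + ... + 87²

Use ∑_{k=1}^{n} k² = n(n+1)(2n+1)/6, then subtract the first 26 terms.
∑_{k=1}^{87} k² = 87×88×175/6 = 223300
∑_{k=1}^{26} k² = 26×27×53/6 = 6201
∑_{k=27}^{87} k² = 223300 - 6201 = 217099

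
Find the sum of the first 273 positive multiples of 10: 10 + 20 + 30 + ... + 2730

Factor out 10: = 10(1 + 2 + ... + 273) = 10 × n(n+1)/2
= 10 × 273×274/2
= 10 × 37401
= 374010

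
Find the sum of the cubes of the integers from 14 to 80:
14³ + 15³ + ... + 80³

Use ∑_{k=1}^{n} k³ = [n(n+1)/2]², then subtract the first 13 terms.
∑_{k=1}^{80} k³ = [80×81/2]² = 3240² = 10497600
∑_{k=1}^{13} k³ = [13×14/2]² = 91² = 8281
∑_{k=14}^{80} k³ = 10497600 - 8281 = 10489319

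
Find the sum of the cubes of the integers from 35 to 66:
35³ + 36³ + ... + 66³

Use ∑_{k=1}^{n} k³ = [n(n+1)/2]², then subtract the first 34 terms.
∑_{k=1}^{66} k³ = [66×67/2]² = 2211² = 4888521
∑_{k=1}^{34} k³ = [34×35/2]² = 595² = 354025
∑_{k=35}^{66} k³ = 4888521 - 354025 = 4534496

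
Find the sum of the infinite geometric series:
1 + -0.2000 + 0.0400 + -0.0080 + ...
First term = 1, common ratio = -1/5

For |r| < 1, S = a / (1 - r)
S = 1 / (1 - (-1/5))
S = 1 / (6/5)
S = 5/6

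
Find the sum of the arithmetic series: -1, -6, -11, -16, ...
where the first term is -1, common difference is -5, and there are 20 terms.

Sₙ = n/2 × (first + last)
Last term = a + (n-1)d = -1 + (20-1)×(-5) = -96
S_20 = 20/2 × (-1 + (-96))
S_20 = 20/2 × (-97) = -970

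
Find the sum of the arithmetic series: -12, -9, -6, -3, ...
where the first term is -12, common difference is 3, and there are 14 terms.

Sₙ = n/2 × (first + last)
Last term = a + (n-1)d = -12 + (14-1)×3 = 27
S_14 = 14/2 × (-12 + 27)
S_14 = 14/2 × 15 = 105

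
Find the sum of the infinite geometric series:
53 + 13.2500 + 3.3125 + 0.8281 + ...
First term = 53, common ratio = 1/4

For |r| < 1, S = a / (1 - r)
S = 53 / (1 - (1/4))
S = 53 / (3/4)
S = 212/3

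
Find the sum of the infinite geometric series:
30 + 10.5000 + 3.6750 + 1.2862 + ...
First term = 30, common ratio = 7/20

For |r| < 1, S = a / (1 - r)
S = 30 / (1 - (7/20))
S = 30 / (13/20)
S = 600/13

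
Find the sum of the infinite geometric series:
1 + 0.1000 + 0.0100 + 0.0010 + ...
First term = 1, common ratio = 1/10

For |r| < 1, S = a / (1 - r)
S = 1 / (1 - (1/10))
S = 1 / (9/10)
S = 10/9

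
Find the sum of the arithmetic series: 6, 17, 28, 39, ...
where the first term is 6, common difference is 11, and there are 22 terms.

Sₙ = n/2 × (first + last)
Last term = a + (n-1)d = 6 + (22-1)×11 = 237
S_22 = 22/2 × (6 + 237)
S_22 = 22/2 × 243 = 2673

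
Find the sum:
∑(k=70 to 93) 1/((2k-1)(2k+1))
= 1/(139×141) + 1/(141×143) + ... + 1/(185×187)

Partial fractions: 1/((2k-1)(2k+1)) = (1/2)[1/(2k-1) - 1/(2k+1)]
The series telescopes:
= (1/2)[1/139 - 1/187]
= 24/25993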